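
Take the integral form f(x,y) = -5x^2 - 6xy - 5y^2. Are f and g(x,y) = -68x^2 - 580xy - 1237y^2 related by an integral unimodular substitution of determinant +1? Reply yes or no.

D₁ = -64, D₂ = -64
f is negative-definite; reduce −f:
−f: translate: b→-4 (≡6 mod 10), so (5,6,5)→(5,-4,4)
−f: flip: (5,-4,4)→(4,4,5)
−f: reduced (well bottom): (4,4,5) with a≤c, −a<b≤a
flip sign back: reduced form of f is (-4,-4,-5)
g is negative-definite; reduce −g:
−g: translate: b→36 (≡580 mod 136), so (68,580,1237)→(68,36,5)
−g: flip: (68,36,5)→(5,-36,68)
−g: translate: b→4 (≡-36 mod 10), so (5,-36,68)→(5,4,4)
−g: flip: (5,4,4)→(4,-4,5)
−g: translate: b→4 (≡-4 mod 8), so (4,-4,5)→(4,4,5)
−g: reduced (well bottom): (4,4,5) with a≤c, −a<b≤a
flip sign back: reduced form of g is (-4,-4,-5)
reduced forms (-4, -4, -5) vs (-4, -4, -5) ⇒ equivalent

yes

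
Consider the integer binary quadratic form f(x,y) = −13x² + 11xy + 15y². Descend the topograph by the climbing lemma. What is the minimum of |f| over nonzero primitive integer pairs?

river: ρ → (15,19,-9)
river: ρ → (-9,17,17)
river: ρ → (17,17,-9)
river: ρ → (-9,19,15)
river: ρ → (15,11,-13)
river: ρ → (-13,15,13)
river: ρ → (13,11,-15)
river: ρ → (-15,19,9)
river: ρ → (9,17,-17)
river: ρ → (-17,17,9)
river: ρ → (9,19,-15)
river: ρ → (-15,11,13)
river: ρ → (13,15,-13)
river: ρ → (-13,11,15)
closes: descent 0, river 14
min |a| on river = 9

9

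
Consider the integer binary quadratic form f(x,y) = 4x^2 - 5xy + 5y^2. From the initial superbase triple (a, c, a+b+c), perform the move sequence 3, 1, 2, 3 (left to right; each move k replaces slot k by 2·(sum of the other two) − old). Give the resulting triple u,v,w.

start (4,5,4) = (f(1,0),f(0,1),f(1,1))
replace slot 3: 2·(4+5) − 4 = 14 → (4,5,14)
replace slot 1: 2·(5+14) − 4 = 34 → (34,5,14)
replace slot 2: 2·(34+14) − 5 = 91 → (34,91,14)
replace slot 3: 2·(34+91) − 14 = 236 → (34,91,236)

34,91,236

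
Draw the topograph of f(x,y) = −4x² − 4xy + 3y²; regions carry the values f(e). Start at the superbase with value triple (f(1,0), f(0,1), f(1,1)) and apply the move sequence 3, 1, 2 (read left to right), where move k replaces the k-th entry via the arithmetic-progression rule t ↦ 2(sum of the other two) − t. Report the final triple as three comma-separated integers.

start (-4,3,-5) = (f(1,0),f(0,1),f(1,1))
replace slot 3: 2·((-4)+3) − (-5) = 3 → (-4,3,3)
replace slot 1: 2·(3+3) − (-4) = 16 → (16,3,3)
replace slot 2: 2·(16+3) − 3 = 35 → (16,35,3)

16,35,3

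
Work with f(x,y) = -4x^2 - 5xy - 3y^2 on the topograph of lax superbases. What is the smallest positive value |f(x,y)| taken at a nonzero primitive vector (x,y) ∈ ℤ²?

translate: b→-3 (≡5 mod 8), so (4,5,3)→(4,-3,2)
flip: (4,-3,2)→(2,3,4)
translate: b→-1 (≡3 mod 4), so (2,3,4)→(2,-1,3)
reduced (well bottom): (2,-1,3) with a≤c, −a<b≤a
well minimum |f| = |-2| = 2 (negative-definite)

2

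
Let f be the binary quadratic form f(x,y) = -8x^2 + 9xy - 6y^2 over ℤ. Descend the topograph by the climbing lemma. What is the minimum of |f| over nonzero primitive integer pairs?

translate: b→7 (≡-9 mod 16), so (8,-9,6)→(8,7,5)
flip: (8,7,5)→(5,-7,8)
translate: b→3 (≡-7 mod 10), so (5,-7,8)→(5,3,6)
reduced (well bottom): (5,3,6) with a≤c, −a<b≤a
well minimum |f| = |-5| = 5 (negative-definite)

5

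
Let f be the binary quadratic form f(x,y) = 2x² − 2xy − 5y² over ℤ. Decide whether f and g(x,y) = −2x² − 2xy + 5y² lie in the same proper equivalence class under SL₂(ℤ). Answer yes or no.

D₁ = 44, D₂ = 44
river cycle of f (length 2): (2, 6, -1), (-1, 6, 2)
river cycle of g (length 2): (-2, 6, 1), (1, 6, -2)
cycles differ ⇒ inequivalent

no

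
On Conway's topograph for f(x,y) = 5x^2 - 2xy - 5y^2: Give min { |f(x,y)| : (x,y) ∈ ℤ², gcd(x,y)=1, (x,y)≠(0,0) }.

descent: ρ → (-5,2,5)  [lands on river]
river: ρ → (5,8,-2)
river: ρ → (-2,8,5)
river: ρ → (5,2,-5)
river: ρ → (-5,8,2)
river: ρ → (2,8,-5)
closes: descent 1, river 6
min |a| on river = 2

2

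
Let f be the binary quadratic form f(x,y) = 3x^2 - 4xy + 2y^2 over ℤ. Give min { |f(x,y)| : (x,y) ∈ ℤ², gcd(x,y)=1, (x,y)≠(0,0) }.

translate: b→2 (≡-4 mod 6), so (3,-4,2)→(3,2,1)
flip: (3,2,1)→(1,-2,3)
translate: b→0 (≡-2 mod 2), so (1,-2,3)→(1,0,2)
reduced (well bottom): (1,0,2) with a≤c, −a<b≤a
well minimum = a = 1

1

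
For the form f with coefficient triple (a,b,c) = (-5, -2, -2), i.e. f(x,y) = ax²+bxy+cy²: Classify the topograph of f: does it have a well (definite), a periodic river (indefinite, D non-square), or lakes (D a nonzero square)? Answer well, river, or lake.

D = b²−4ac = (-2)² − 4·(-5)·(-2) = -36
D < 0 ⇒ definite ⇒ every region one sign ⇒ single well

well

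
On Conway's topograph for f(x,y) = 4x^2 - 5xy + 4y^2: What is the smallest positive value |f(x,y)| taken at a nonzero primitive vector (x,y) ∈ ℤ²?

translate: b→3 (≡-5 mod 8), so (4,-5,4)→(4,3,3)
flip: (4,3,3)→(3,-3,4)
translate: b→3 (≡-3 mod 6), so (3,-3,4)→(3,3,4)
reduced (well bottom): (3,3,4) with a≤c, −a<b≤a
well minimum = a = 3

3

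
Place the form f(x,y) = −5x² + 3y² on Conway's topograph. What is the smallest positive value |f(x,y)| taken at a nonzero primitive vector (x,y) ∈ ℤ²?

descent: ρ → (3,6,-2)  [lands on river]
river: ρ → (-2,6,3)
closes: descent 1, river 2
min |a| on river = 2

2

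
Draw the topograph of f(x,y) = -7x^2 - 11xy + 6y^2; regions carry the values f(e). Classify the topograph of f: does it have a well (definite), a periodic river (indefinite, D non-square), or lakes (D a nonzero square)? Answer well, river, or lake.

D = b²−4ac = (-11)² − 4·(-7)·6 = 289
D = 17² is a perfect square ⇒ form factors over ℤ ⇒ lakes

lake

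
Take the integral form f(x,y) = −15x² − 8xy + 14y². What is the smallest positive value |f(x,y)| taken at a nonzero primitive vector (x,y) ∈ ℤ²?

descent: ρ → (14,8,-15)  [lands on river]
river: ρ → (-15,22,7)
river: ρ → (7,20,-18)
river: ρ → (-18,16,9)
river: ρ → (9,20,-14)
river: ρ → (-14,8,15)
river: ρ → (15,22,-7)
river: ρ → (-7,20,18)
river: ρ → (18,16,-9)
river: ρ → (-9,20,14)
closes: descent 1, river 10
min |a| on river = 7

7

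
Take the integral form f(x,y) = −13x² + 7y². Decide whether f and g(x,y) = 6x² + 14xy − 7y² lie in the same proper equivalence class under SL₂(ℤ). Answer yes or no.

D₁ = 364, D₂ = 364
river cycle of f (length 8): (7, 14, -6), (-6, 10, 11), (11, 12, -5), (-5, 18, 2), (2, 18, -5), (-5, 12, 11), (11, 10, -6), (-6, 14, 7)
river cycle of g (length 8): (-7, 14, 6), (6, 10, -11), (-11, 12, 5), (5, 18, -2), (-2, 18, 5), (5, 12, -11), (-11, 10, 6), (6, 14, -7)
cycles differ ⇒ inequivalent

no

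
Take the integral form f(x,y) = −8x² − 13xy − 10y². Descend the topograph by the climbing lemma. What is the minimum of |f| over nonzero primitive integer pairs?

translate: b→-3 (≡13 mod 16), so (8,13,10)→(8,-3,5)
flip: (8,-3,5)→(5,3,8)
reduced (well bottom): (5,3,8) with a≤c, −a<b≤a
well minimum |f| = |-5| = 5 (negative-definite)

5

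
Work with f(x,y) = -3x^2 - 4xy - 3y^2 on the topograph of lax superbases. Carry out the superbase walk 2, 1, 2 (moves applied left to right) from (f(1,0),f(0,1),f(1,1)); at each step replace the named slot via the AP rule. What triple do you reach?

start (-3,-3,-10) = (f(1,0),f(0,1),f(1,1))
replace slot 2: 2·((-3)+(-10)) − (-3) = -23 → (-3,-23,-10)
replace slot 1: 2·((-23)+(-10)) − (-3) = -63 → (-63,-23,-10)
replace slot 2: 2·((-63)+(-10)) − (-23) = -123 → (-63,-123,-10)

-63,-123,-10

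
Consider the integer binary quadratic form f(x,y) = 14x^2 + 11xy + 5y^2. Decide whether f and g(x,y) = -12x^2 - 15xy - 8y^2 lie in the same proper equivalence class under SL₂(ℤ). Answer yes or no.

D₁ = -159, D₂ = -159
f: flip: (14,11,5)→(5,-11,14)
f: translate: b→-1 (≡-11 mod 10), so (5,-11,14)→(5,-1,8)
f: reduced (well bottom): (5,-1,8) with a≤c, −a<b≤a
g is negative-definite; reduce −g:
−g: translate: b→-9 (≡15 mod 24), so (12,15,8)→(12,-9,5)
−g: flip: (12,-9,5)→(5,9,12)
−g: translate: b→-1 (≡9 mod 10), so (5,9,12)→(5,-1,8)
−g: reduced (well bottom): (5,-1,8) with a≤c, −a<b≤a
flip sign back: reduced form of g is (-5,1,-8)
reduced forms (5, -1, 8) vs (-5, 1, -8) ⇒ inequivalent

no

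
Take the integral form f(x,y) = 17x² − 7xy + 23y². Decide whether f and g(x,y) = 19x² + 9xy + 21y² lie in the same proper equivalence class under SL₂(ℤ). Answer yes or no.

D₁ = -1515, D₂ = -1515
f: reduced (well bottom): (17,-7,23) with a≤c, −a<b≤a
g: reduced (well bottom): (19,9,21) with a≤c, −a<b≤a
reduced forms (17, -7, 23) vs (19, 9, 21) ⇒ inequivalent

no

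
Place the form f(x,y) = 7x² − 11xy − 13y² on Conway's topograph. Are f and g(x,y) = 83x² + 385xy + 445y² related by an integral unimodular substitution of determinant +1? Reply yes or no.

D₁ = 485, D₂ = 485
river cycle of f (length 10): (-13, 11, 7), (7, 17, -7), (-7, 11, 13), (13, 15, -5), (-5, 15, 13), (13, 11, -7), (-7, 17, 7), (7, 11, -13), (-13, 15, 5), (5, 15, -13)
river cycle of g (length 10): (7, 17, -7), (-7, 11, 13), (13, 15, -5), (-5, 15, 13), (13, 11, -7), (-7, 17, 7), (7, 11, -13), (-13, 15, 5), (5, 15, -13), (-13, 11, 7)
cycles coincide ⇒ equivalent

yes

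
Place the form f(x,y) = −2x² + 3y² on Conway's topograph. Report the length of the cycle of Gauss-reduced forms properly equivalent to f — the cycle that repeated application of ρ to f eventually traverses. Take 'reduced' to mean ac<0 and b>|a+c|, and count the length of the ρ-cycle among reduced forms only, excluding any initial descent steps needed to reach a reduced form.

D = 24, ⌊√D⌋ = 4
descent: ρ → (3,0,-2)
descent: ρ → (-2,4,1)  [lands on river]
river: ρ → (1,4,-2)
ρ-cycle length = 2 (tail of 2 descent steps not counted)

2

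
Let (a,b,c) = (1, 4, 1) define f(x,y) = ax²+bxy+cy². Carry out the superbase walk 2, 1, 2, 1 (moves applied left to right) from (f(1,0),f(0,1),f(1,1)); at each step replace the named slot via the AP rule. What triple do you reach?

start (1,1,6) = (f(1,0),f(0,1),f(1,1))
replace slot 2: 2·(1+6) − 1 = 13 → (1,13,6)
replace slot 1: 2·(13+6) − 1 = 37 → (37,13,6)
replace slot 2: 2·(37+6) − 13 = 73 → (37,73,6)
replace slot 1: 2·(73+6) − 37 = 121 → (121,73,6)

121,73,6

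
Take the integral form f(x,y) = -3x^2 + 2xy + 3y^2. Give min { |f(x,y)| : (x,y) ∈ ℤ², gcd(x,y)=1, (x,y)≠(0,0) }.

river: ρ → (3,4,-2)
river: ρ → (-2,4,3)
river: ρ → (3,2,-3)
river: ρ → (-3,4,2)
river: ρ → (2,4,-3)
river: ρ → (-3,2,3)
closes: descent 0, river 6
min |a| on river = 2

2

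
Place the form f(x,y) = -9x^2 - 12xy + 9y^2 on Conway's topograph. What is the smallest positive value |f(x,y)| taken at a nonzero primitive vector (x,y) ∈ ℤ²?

descent: ρ → (9,12,-9)  [lands on river]
river: ρ → (-9,6,12)
river: ρ → (12,18,-3)
river: ρ → (-3,18,12)
river: ρ → (12,6,-9)
river: ρ → (-9,12,9)
river: ρ → (9,6,-12)
river: ρ → (-12,18,3)
river: ρ → (3,18,-12)
river: ρ → (-12,6,9)
closes: descent 1, river 10
min |a| on river = 3

3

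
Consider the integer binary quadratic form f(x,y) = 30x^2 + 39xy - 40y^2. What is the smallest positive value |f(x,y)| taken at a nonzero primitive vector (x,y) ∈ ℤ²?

river: ρ → (-40,41,29)
river: ρ → (29,75,-6)
river: ρ → (-6,69,65)
river: ρ → (65,61,-10)
river: ρ → (-10,79,2)
river: ρ → (2,77,-49)
river: ρ → (-49,21,30)
river: ρ → (30,39,-40)
closes: descent 0, river 8
min |a| on river = 2

2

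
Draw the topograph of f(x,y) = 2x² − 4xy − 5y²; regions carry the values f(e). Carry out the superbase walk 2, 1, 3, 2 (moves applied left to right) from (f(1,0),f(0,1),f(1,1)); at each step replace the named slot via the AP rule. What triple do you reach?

start (2,-5,-7) = (f(1,0),f(0,1),f(1,1))
replace slot 2: 2·(2+(-7)) − (-5) = -5 → (2,-5,-7)
replace slot 1: 2·((-5)+(-7)) − 2 = -26 → (-26,-5,-7)
replace slot 3: 2·((-26)+(-5)) − (-7) = -55 → (-26,-5,-55)
replace slot 2: 2·((-26)+(-55)) − (-5) = -157 → (-26,-157,-55)

-26,-157,-55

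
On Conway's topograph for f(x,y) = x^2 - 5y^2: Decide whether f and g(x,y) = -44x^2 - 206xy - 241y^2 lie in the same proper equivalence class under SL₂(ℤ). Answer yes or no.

D₁ = 20, D₂ = 20
river cycle of f (length 2): (1, 4, -1), (-1, 4, 1)
river cycle of g (length 2): (1, 4, -1), (-1, 4, 1)
cycles coincide ⇒ equivalent

yes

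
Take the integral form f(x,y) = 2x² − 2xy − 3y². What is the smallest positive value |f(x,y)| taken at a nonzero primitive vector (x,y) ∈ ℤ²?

descent: ρ → (-3,2,2)  [lands on river]
river: ρ → (2,2,-3)
river: ρ → (-3,4,1)
river: ρ → (1,4,-3)
closes: descent 1, river 4
min |a| on river = 1

1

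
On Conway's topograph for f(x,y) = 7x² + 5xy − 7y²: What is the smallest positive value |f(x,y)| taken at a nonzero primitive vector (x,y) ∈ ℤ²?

river: ρ → (-7,9,5)
river: ρ → (5,11,-5)
river: ρ → (-5,9,7)
river: ρ → (7,5,-7)
closes: descent 0, river 4
min |a| on river = 5

5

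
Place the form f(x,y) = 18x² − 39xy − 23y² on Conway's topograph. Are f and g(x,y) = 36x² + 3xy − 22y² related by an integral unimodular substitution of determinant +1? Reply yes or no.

D₁ = 3177, D₂ = 3177
river cycle of f (length 44): (-23, 39, 18), (18, 33, -29), (-29, 25, 22), (22, 19, -32), (-32, 45, 9), (9, 45, -32), (-32, 19, 22), (22, 25, -29), (-29, 33, 18), (18, 39, -23), … (34 more)
river cycle of g (length 44): (-22, 41, 17), (17, 27, -36), (-36, 45, 8), (8, 51, -18), (-18, 21, 38), (38, 55, -1), (-1, 55, 38), (38, 21, -18), (-18, 51, 8), (8, 45, -36), … (34 more)
cycles differ ⇒ inequivalent

no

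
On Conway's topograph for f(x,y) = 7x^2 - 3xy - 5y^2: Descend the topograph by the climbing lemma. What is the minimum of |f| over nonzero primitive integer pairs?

descent: ρ → (-5,3,7)  [lands on river]
river: ρ → (7,11,-1)
river: ρ → (-1,11,7)
river: ρ → (7,3,-5)
river: ρ → (-5,7,5)
river: ρ → (5,3,-7)
river: ρ → (-7,11,1)
river: ρ → (1,11,-7)
river: ρ → (-7,3,5)
river: ρ → (5,7,-5)
closes: descent 1, river 10
min |a| on river = 1

1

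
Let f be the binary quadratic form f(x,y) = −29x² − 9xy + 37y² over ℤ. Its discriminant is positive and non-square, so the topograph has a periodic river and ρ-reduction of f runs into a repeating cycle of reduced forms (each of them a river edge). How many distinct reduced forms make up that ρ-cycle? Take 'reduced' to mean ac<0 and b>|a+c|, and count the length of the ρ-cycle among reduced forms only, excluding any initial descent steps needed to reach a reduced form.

D = 4373, ⌊√D⌋ = 66
descent: ρ → (37,9,-29)  [lands on river]
river: ρ → (-29,49,17)
river: ρ → (17,53,-23)
river: ρ → (-23,39,31)
river: ρ → (31,23,-31)
river: ρ → (-31,39,23)
river: ρ → (23,53,-17)
river: ρ → (-17,49,29)
river: ρ → (29,9,-37)
river: ρ → (-37,65,1)
river: ρ → (1,65,-37)
river: ρ → (-37,9,29)
river: ρ → (29,49,-17)
river: ρ → (-17,53,23)
river: ρ → (23,39,-31)
river: ρ → (-31,23,31)
river: ρ → (31,39,-23)
river: ρ → (-23,53,17)
river: ρ → (17,49,-29)
river: ρ → (-29,9,37)
river: ρ → (37,65,-1)
river: ρ → (-1,65,37)
ρ-cycle length = 22 (tail of 1 descent step not counted)

22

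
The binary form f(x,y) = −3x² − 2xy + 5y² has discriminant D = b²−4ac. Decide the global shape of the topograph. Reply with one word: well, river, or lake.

D = b²−4ac = (-2)² − 4·(-3)·5 = 64
D = 8² is a perfect square ⇒ form factors over ℤ ⇒ lakes

lake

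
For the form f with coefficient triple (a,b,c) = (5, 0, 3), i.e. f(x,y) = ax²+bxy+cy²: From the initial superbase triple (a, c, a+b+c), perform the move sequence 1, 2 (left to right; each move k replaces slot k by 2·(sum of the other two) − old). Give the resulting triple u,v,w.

start (5,3,8) = (f(1,0),f(0,1),f(1,1))
replace slot 1: 2·(3+8) − 5 = 17 → (17,3,8)
replace slot 2: 2·(17+8) − 3 = 47 → (17,47,8)

17,47,8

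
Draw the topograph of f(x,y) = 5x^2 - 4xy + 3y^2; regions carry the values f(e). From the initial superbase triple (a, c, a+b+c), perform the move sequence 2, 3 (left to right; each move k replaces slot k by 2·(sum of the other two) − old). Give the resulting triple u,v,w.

start (5,3,4) = (f(1,0),f(0,1),f(1,1))
replace slot 2: 2·(5+4) − 3 = 15 → (5,15,4)
replace slot 3: 2·(5+15) − 4 = 36 → (5,15,36)

5,15,36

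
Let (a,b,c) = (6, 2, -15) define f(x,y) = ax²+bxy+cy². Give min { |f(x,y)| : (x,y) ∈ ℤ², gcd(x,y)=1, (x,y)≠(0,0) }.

descent: ρ → (-15,-2,6)
descent: ρ → (6,14,-7)  [lands on river]
river: ρ → (-7,14,6)
river: ρ → (6,10,-11)
river: ρ → (-11,12,5)
river: ρ → (5,18,-2)
river: ρ → (-2,18,5)
river: ρ → (5,12,-11)
river: ρ → (-11,10,6)
closes: descent 2, river 8
min |a| on river = 2

2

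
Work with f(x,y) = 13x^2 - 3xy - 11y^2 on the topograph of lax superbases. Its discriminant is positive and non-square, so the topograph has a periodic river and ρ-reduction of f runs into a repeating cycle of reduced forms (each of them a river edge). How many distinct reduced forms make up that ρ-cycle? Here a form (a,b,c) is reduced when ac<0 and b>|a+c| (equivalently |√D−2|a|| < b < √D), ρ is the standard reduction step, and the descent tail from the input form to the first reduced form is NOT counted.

D = 581, ⌊√D⌋ = 24
descent: ρ → (-11,3,13)  [lands on river]
river: ρ → (13,23,-1)
river: ρ → (-1,23,13)
river: ρ → (13,3,-11)
river: ρ → (-11,19,5)
river: ρ → (5,21,-7)
river: ρ → (-7,21,5)
river: ρ → (5,19,-11)
ρ-cycle length = 8 (tail of 1 descent step not counted)

8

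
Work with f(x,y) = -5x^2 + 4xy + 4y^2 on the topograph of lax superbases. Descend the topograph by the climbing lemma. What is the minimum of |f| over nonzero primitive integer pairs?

river: ρ → (4,4,-5)
river: ρ → (-5,6,3)
river: ρ → (3,6,-5)
river: ρ → (-5,4,4)
closes: descent 0, river 4
min |a| on river = 3

3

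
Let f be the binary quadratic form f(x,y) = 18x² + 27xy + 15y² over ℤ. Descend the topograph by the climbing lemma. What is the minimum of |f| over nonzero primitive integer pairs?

translate: b→-9 (≡27 mod 36), so (18,27,15)→(18,-9,6)
flip: (18,-9,6)→(6,9,18)
translate: b→-3 (≡9 mod 12), so (6,9,18)→(6,-3,15)
reduced (well bottom): (6,-3,15) with a≤c, −a<b≤a
well minimum = a = 6

6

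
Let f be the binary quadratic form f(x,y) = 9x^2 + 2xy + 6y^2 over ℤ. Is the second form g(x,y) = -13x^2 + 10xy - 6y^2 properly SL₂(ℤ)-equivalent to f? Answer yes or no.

D₁ = -212, D₂ = -212
f: flip: (9,2,6)→(6,-2,9)
f: reduced (well bottom): (6,-2,9) with a≤c, −a<b≤a
g is negative-definite; reduce −g:
−g: flip: (13,-10,6)→(6,10,13)
−g: translate: b→-2 (≡10 mod 12), so (6,10,13)→(6,-2,9)
−g: reduced (well bottom): (6,-2,9) with a≤c, −a<b≤a
flip sign back: reduced form of g is (-6,2,-9)
reduced forms (6, -2, 9) vs (-6, 2, -9) ⇒ inequivalent

no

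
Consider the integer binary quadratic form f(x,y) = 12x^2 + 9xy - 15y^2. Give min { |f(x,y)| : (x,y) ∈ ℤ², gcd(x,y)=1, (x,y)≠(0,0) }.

river: ρ → (-15,21,6)
river: ρ → (6,27,-3)
river: ρ → (-3,27,6)
river: ρ → (6,21,-15)
river: ρ → (-15,9,12)
river: ρ → (12,15,-12)
river: ρ → (-12,9,15)
river: ρ → (15,21,-6)
river: ρ → (-6,27,3)
river: ρ → (3,27,-6)
river: ρ → (-6,21,15)
river: ρ → (15,9,-12)
river: ρ → (-12,15,12)
river: ρ → (12,9,-15)
closes: descent 0, river 14
min |a| on river = 3

3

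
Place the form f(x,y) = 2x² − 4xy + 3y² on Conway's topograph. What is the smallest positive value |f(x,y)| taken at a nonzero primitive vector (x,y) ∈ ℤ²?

translate: b→0 (≡-4 mod 4), so (2,-4,3)→(2,0,1)
flip: (2,0,1)→(1,0,2)
reduced (well bottom): (1,0,2) with a≤c, −a<b≤a
well minimum = a = 1

1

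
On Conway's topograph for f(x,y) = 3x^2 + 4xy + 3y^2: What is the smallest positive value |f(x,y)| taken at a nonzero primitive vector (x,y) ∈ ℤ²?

translate: b→-2 (≡4 mod 6), so (3,4,3)→(3,-2,2)
flip: (3,-2,2)→(2,2,3)
reduced (well bottom): (2,2,3) with a≤c, −a<b≤a
well minimum = a = 2

2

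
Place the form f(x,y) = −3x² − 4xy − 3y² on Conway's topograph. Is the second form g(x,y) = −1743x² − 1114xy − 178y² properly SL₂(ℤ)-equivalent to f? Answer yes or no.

D₁ = -20, D₂ = -20
f is negative-definite; reduce −f:
−f: translate: b→-2 (≡4 mod 6), so (3,4,3)→(3,-2,2)
−f: flip: (3,-2,2)→(2,2,3)
−f: reduced (well bottom): (2,2,3) with a≤c, −a<b≤a
flip sign back: reduced form of f is (-2,-2,-3)
g is negative-definite; reduce −g:
−g: flip: (1743,1114,178)→(178,-1114,1743)
−g: translate: b→-46 (≡-1114 mod 356), so (178,-1114,1743)→(178,-46,3)
−g: flip: (178,-46,3)→(3,46,178)
−g: translate: b→-2 (≡46 mod 6), so (3,46,178)→(3,-2,2)
−g: flip: (3,-2,2)→(2,2,3)
−g: reduced (well bottom): (2,2,3) with a≤c, −a<b≤a
flip sign back: reduced form of g is (-2,-2,-3)
reduced forms (-2, -2, -3) vs (-2, -2, -3) ⇒ equivalent

yes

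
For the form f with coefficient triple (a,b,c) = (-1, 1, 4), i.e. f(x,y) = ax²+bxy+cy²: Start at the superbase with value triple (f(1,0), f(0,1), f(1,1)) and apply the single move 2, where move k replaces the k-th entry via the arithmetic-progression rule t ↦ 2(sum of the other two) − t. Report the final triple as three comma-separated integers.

start (-1,4,4) = (f(1,0),f(0,1),f(1,1))
replace slot 2: 2·((-1)+4) − 4 = 2 → (-1,2,4)

-1,2,4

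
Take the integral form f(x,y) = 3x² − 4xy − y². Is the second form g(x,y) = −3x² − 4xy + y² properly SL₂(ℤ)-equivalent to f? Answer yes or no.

D₁ = 28, D₂ = 28
river cycle of f (length 4): (-1, 4, 3), (3, 2, -2), (-2, 2, 3), (3, 4, -1)
river cycle of g (length 4): (1, 4, -3), (-3, 2, 2), (2, 2, -3), (-3, 4, 1)
cycles differ ⇒ inequivalent

no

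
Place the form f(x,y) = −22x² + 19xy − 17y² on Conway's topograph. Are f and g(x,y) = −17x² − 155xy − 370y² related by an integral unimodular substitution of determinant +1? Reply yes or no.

D₁ = -1135, D₂ = -1135
f is negative-definite; reduce −f:
−f: flip: (22,-19,17)→(17,19,22)
−f: translate: b→-15 (≡19 mod 34), so (17,19,22)→(17,-15,20)
−f: reduced (well bottom): (17,-15,20) with a≤c, −a<b≤a
flip sign back: reduced form of f is (-17,15,-20)
g is negative-definite; reduce −g:
−g: translate: b→-15 (≡155 mod 34), so (17,155,370)→(17,-15,20)
−g: reduced (well bottom): (17,-15,20) with a≤c, −a<b≤a
flip sign back: reduced form of g is (-17,15,-20)
reduced forms (-17, 15, -20) vs (-17, 15, -20) ⇒ equivalent

yes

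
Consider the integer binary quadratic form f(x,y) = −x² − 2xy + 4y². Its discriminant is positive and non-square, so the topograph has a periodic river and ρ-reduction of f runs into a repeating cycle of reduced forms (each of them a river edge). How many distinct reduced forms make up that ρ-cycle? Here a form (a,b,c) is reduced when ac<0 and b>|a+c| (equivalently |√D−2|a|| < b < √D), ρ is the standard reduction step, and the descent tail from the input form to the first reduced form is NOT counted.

D = 20, ⌊√D⌋ = 4
descent: ρ → (4,2,-1)
descent: ρ → (-1,4,1)  [lands on river]
river: ρ → (1,4,-1)
ρ-cycle length = 2 (tail of 2 descent steps not counted)

2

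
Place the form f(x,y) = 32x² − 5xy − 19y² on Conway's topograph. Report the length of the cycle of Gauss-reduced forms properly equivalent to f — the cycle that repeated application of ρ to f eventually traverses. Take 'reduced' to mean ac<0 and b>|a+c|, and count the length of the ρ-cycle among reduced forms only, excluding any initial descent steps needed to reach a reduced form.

D = 2457, ⌊√D⌋ = 49
descent: ρ → (-19,43,8)  [lands on river]
river: ρ → (8,37,-34)
river: ρ → (-34,31,11)
river: ρ → (11,35,-28)
river: ρ → (-28,21,18)
river: ρ → (18,15,-31)
river: ρ → (-31,47,2)
river: ρ → (2,49,-7)
river: ρ → (-7,49,2)
river: ρ → (2,47,-31)
river: ρ → (-31,15,18)
river: ρ → (18,21,-28)
river: ρ → (-28,35,11)
river: ρ → (11,31,-34)
river: ρ → (-34,37,8)
river: ρ → (8,43,-19)
river: ρ → (-19,33,18)
river: ρ → (18,39,-13)
river: ρ → (-13,39,18)
river: ρ → (18,33,-19)
ρ-cycle length = 20 (tail of 1 descent step not counted)

20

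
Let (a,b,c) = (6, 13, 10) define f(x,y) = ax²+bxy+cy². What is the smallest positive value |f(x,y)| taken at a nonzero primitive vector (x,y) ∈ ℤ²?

translate: b→1 (≡13 mod 12), so (6,13,10)→(6,1,3)
flip: (6,1,3)→(3,-1,6)
reduced (well bottom): (3,-1,6) with a≤c, −a<b≤a
well minimum = a = 3

3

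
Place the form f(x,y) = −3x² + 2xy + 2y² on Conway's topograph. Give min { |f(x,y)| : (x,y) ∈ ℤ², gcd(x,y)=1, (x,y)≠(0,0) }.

river: ρ → (2,2,-3)
river: ρ → (-3,4,1)
river: ρ → (1,4,-3)
river: ρ → (-3,2,2)
closes: descent 0, river 4
min |a| on river = 1

1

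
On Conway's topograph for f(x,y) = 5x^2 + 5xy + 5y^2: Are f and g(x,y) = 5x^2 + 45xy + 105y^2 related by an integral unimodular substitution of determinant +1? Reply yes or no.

D₁ = -75, D₂ = -75
f: reduced (well bottom): (5,5,5) with a≤c, −a<b≤a
g: translate: b→5 (≡45 mod 10), so (5,45,105)→(5,5,5)
g: reduced (well bottom): (5,5,5) with a≤c, −a<b≤a
reduced forms (5, 5, 5) vs (5, 5, 5) ⇒ equivalent

yes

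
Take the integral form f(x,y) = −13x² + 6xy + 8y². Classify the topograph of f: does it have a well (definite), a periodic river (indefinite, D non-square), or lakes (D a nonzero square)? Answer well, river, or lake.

D = b²−4ac = 6² − 4·(-13)·8 = 452
D > 0 non-square ⇒ indefinite ⇒ periodic river

river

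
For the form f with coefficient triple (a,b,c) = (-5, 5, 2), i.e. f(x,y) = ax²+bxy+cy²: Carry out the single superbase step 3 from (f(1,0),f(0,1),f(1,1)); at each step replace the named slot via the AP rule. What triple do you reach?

start (-5,2,2) = (f(1,0),f(0,1),f(1,1))
replace slot 3: 2·((-5)+2) − 2 = -8 → (-5,2,-8)

-5,2,-8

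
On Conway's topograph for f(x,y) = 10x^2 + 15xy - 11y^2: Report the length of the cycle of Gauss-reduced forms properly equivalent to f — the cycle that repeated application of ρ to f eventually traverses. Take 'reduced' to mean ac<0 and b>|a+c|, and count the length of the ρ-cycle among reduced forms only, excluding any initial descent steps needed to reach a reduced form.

D = 665, ⌊√D⌋ = 25
river: ρ → (-11,7,14)
river: ρ → (14,21,-4)
river: ρ → (-4,19,19)
river: ρ → (19,19,-4)
river: ρ → (-4,21,14)
river: ρ → (14,7,-11)
river: ρ → (-11,15,10)
river: ρ → (10,25,-1)
river: ρ → (-1,25,10)
river: ρ → (10,15,-11)
ρ-cycle length = 10 (tail of 0 descent steps not counted)

10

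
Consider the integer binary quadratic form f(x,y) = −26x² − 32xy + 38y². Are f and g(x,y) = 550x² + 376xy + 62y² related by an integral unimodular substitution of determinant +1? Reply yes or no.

D₁ = 4976, D₂ = 4976
river cycle of f (length 16): (38, 32, -26), (-26, 20, 44), (44, 68, -2), (-2, 68, 44), (44, 20, -26), (-26, 32, 38), (38, 44, -20), (-20, 36, 46), (46, 56, -10), (-10, 64, 22), … (6 more)
river cycle of g (length 16): (-20, 44, 38), (38, 32, -26), (-26, 20, 44), (44, 68, -2), (-2, 68, 44), (44, 20, -26), (-26, 32, 38), (38, 44, -20), (-20, 36, 46), (46, 56, -10), … (6 more)
cycles coincide ⇒ equivalent

yes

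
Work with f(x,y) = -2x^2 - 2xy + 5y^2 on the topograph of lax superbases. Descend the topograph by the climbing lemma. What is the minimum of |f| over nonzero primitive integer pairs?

descent: ρ → (5,2,-2)
descent: ρ → (-2,6,1)  [lands on river]
river: ρ → (1,6,-2)
closes: descent 2, river 2
min |a| on river = 1

1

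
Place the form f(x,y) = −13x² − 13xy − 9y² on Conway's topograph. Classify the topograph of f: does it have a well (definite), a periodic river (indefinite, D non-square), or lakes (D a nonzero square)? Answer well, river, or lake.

D = b²−4ac = (-13)² − 4·(-13)·(-9) = -299
D < 0 ⇒ definite ⇒ every region one sign ⇒ single well

well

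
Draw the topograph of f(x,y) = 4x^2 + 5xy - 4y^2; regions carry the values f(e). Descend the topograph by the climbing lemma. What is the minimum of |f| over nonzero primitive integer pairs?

river: ρ → (-4,3,5)
river: ρ → (5,7,-2)
river: ρ → (-2,9,1)
river: ρ → (1,9,-2)
river: ρ → (-2,7,5)
river: ρ → (5,3,-4)
river: ρ → (-4,5,4)
river: ρ → (4,3,-5)
river: ρ → (-5,7,2)
river: ρ → (2,9,-1)
river: ρ → (-1,9,2)
river: ρ → (2,7,-5)
river: ρ → (-5,3,4)
river: ρ → (4,5,-4)
closes: descent 0, river 14
min |a| on river = 1

1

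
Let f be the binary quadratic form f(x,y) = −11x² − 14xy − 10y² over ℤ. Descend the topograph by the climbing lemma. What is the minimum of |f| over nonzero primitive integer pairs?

translate: b→-8 (≡14 mod 22), so (11,14,10)→(11,-8,7)
flip: (11,-8,7)→(7,8,11)
translate: b→-6 (≡8 mod 14), so (7,8,11)→(7,-6,10)
reduced (well bottom): (7,-6,10) with a≤c, −a<b≤a
well minimum |f| = |-7| = 7 (negative-definite)

7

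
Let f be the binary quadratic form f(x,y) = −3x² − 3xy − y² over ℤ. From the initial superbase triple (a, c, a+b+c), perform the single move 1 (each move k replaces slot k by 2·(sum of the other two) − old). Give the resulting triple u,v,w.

start (-3,-1,-7) = (f(1,0),f(0,1),f(1,1))
replace slot 1: 2·((-1)+(-7)) − (-3) = -13 → (-13,-1,-7)

-13,-1,-7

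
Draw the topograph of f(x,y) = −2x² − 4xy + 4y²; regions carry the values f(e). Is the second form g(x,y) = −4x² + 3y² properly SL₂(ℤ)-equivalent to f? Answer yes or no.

D₁ = 48, D₂ = 48
river cycle of f (length 2): (4, 4, -2), (-2, 4, 4)
river cycle of g (length 2): (3, 6, -1), (-1, 6, 3)
cycles differ ⇒ inequivalent

no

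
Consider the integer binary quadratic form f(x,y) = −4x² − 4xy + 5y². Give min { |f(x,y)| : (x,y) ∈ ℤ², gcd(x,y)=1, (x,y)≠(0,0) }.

descent: ρ → (5,4,-4)  [lands on river]
river: ρ → (-4,4,5)
river: ρ → (5,6,-3)
river: ρ → (-3,6,5)
closes: descent 1, river 4
min |a| on river = 3

3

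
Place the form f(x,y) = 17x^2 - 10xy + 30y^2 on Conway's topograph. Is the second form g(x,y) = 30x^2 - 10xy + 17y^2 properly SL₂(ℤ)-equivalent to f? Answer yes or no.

D₁ = -1940, D₂ = -1940
f: reduced (well bottom): (17,-10,30) with a≤c, −a<b≤a
g: flip: (30,-10,17)→(17,10,30)
g: reduced (well bottom): (17,10,30) with a≤c, −a<b≤a
reduced forms (17, -10, 30) vs (17, 10, 30) ⇒ inequivalent

no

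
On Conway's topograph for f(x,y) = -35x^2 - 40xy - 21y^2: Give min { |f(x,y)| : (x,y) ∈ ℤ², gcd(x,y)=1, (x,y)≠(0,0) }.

translate: b→-30 (≡40 mod 70), so (35,40,21)→(35,-30,16)
flip: (35,-30,16)→(16,30,35)
translate: b→-2 (≡30 mod 32), so (16,30,35)→(16,-2,21)
reduced (well bottom): (16,-2,21) with a≤c, −a<b≤a
well minimum |f| = |-16| = 16 (negative-definite)

16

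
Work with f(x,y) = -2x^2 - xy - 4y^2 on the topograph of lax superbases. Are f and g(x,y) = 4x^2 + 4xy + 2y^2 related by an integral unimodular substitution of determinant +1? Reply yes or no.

D₁ = -31, D₂ = -16
discriminants differ ⇒ not SL₂(ℤ)-equivalent

no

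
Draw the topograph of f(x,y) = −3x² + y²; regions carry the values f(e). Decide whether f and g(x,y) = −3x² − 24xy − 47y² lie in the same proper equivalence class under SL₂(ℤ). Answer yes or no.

D₁ = 12, D₂ = 12
river cycle of f (length 2): (1, 2, -2), (-2, 2, 1)
river cycle of g (length 2): (1, 2, -2), (-2, 2, 1)
cycles coincide ⇒ equivalent

yes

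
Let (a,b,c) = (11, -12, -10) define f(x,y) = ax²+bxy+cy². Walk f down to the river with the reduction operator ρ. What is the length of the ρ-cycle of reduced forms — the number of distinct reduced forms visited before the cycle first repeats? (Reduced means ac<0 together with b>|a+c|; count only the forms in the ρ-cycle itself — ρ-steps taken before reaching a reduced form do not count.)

D = 584, ⌊√D⌋ = 24
descent: ρ → (-10,12,11)  [lands on river]
river: ρ → (11,10,-11)
river: ρ → (-11,12,10)
river: ρ → (10,8,-13)
river: ρ → (-13,18,5)
river: ρ → (5,22,-5)
river: ρ → (-5,18,13)
river: ρ → (13,8,-10)
ρ-cycle length = 8 (tail of 1 descent step not counted)

8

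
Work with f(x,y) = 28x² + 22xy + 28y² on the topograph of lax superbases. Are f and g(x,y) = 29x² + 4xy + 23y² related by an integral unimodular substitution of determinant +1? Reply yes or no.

D₁ = -2652, D₂ = -2652
f: reduced (well bottom): (28,22,28) with a≤c, −a<b≤a
g: flip: (29,4,23)→(23,-4,29)
g: reduced (well bottom): (23,-4,29) with a≤c, −a<b≤a
reduced forms (28, 22, 28) vs (23, -4, 29) ⇒ inequivalent

no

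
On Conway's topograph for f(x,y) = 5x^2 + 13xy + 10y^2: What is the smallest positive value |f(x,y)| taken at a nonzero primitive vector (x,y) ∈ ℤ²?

translate: b→3 (≡13 mod 10), so (5,13,10)→(5,3,2)
flip: (5,3,2)→(2,-3,5)
translate: b→1 (≡-3 mod 4), so (2,-3,5)→(2,1,4)
reduced (well bottom): (2,1,4) with a≤c, −a<b≤a
well minimum = a = 2

2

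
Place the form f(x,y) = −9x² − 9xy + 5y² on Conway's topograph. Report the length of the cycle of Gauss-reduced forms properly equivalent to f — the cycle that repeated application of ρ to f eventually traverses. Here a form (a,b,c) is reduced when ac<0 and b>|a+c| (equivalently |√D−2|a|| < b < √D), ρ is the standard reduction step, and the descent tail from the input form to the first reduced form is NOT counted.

D = 261, ⌊√D⌋ = 16
descent: ρ → (5,9,-9)  [lands on river]
river: ρ → (-9,9,5)
river: ρ → (5,11,-7)
river: ρ → (-7,3,9)
river: ρ → (9,15,-1)
river: ρ → (-1,15,9)
river: ρ → (9,3,-7)
river: ρ → (-7,11,5)
ρ-cycle length = 8 (tail of 1 descent step not counted)

8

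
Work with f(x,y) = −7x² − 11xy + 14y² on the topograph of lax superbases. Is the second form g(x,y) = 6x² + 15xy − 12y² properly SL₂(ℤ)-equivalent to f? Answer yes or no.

D₁ = 513, D₂ = 513
river cycle of f (length 16): (14, 11, -7), (-7, 17, 8), (8, 15, -9), (-9, 21, 2), (2, 19, -19), (-19, 19, 2), (2, 21, -9), (-9, 15, 8), (8, 17, -7), (-7, 11, 14), … (6 more)
river cycle of g (length 6): (-12, 9, 9), (9, 9, -12), (-12, 15, 6), (6, 21, -3), (-3, 21, 6), (6, 15, -12)
cycles differ ⇒ inequivalent

no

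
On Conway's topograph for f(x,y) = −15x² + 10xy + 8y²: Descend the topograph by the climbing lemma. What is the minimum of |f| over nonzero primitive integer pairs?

river: ρ → (8,22,-3)
river: ρ → (-3,20,15)
river: ρ → (15,10,-8)
river: ρ → (-8,22,3)
river: ρ → (3,20,-15)
river: ρ → (-15,10,8)
closes: descent 0, river 6
min |a| on river = 3

3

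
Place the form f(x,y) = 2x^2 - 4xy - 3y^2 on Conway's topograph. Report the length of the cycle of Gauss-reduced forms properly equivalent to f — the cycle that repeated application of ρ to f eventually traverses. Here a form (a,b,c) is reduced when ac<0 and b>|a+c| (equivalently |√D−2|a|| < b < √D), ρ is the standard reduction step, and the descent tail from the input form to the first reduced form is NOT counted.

D = 40, ⌊√D⌋ = 6
descent: ρ → (-3,4,2)  [lands on river]
river: ρ → (2,4,-3)
river: ρ → (-3,2,3)
river: ρ → (3,4,-2)
river: ρ → (-2,4,3)
river: ρ → (3,2,-3)
ρ-cycle length = 6 (tail of 1 descent step not counted)

6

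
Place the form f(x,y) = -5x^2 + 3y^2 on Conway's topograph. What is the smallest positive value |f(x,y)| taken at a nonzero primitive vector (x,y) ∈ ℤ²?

descent: ρ → (3,6,-2)  [lands on river]
river: ρ → (-2,6,3)
closes: descent 1, river 2
min |a| on river = 2

2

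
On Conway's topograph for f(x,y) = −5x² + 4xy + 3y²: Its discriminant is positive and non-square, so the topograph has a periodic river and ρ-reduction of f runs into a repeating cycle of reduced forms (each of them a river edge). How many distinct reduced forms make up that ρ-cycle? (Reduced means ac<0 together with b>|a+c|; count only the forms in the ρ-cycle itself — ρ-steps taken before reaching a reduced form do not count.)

D = 76, ⌊√D⌋ = 8
river: ρ → (3,8,-1)
river: ρ → (-1,8,3)
river: ρ → (3,4,-5)
river: ρ → (-5,6,2)
river: ρ → (2,6,-5)
river: ρ → (-5,4,3)
ρ-cycle length = 6 (tail of 0 descent steps not counted)

6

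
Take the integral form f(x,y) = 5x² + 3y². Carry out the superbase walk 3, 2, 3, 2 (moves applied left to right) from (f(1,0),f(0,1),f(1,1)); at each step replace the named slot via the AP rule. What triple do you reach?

start (5,3,8) = (f(1,0),f(0,1),f(1,1))
replace slot 3: 2·(5+3) − 8 = 8 → (5,3,8)
replace slot 2: 2·(5+8) − 3 = 23 → (5,23,8)
replace slot 3: 2·(5+23) − 8 = 48 → (5,23,48)
replace slot 2: 2·(5+48) − 23 = 83 → (5,83,48)

5,83,48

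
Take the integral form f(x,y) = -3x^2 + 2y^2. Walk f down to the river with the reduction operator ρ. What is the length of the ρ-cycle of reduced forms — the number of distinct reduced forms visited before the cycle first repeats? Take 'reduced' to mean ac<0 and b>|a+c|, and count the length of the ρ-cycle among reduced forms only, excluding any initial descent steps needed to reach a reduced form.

D = 24, ⌊√D⌋ = 4
descent: ρ → (2,4,-1)  [lands on river]
river: ρ → (-1,4,2)
ρ-cycle length = 2 (tail of 1 descent step not counted)

2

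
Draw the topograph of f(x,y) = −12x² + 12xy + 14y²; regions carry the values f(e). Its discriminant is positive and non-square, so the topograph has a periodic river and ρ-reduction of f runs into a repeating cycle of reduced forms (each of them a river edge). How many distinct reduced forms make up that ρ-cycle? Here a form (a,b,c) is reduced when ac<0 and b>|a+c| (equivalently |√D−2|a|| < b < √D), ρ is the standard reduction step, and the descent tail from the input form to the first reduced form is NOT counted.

D = 816, ⌊√D⌋ = 28
river: ρ → (14,16,-10)
river: ρ → (-10,24,6)
river: ρ → (6,24,-10)
river: ρ → (-10,16,14)
river: ρ → (14,12,-12)
river: ρ → (-12,12,14)
ρ-cycle length = 6 (tail of 0 descent steps not counted)

6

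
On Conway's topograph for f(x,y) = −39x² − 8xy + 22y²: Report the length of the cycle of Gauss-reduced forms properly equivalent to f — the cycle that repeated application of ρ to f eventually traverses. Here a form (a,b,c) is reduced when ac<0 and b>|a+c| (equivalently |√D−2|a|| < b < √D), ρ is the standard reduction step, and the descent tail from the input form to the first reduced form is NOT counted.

D = 3496, ⌊√D⌋ = 59
descent: ρ → (22,52,-9)  [lands on river]
river: ρ → (-9,56,10)
river: ρ → (10,44,-39)
river: ρ → (-39,34,15)
river: ρ → (15,56,-6)
river: ρ → (-6,52,33)
river: ρ → (33,14,-25)
river: ρ → (-25,36,22)
ρ-cycle length = 8 (tail of 1 descent step not counted)

8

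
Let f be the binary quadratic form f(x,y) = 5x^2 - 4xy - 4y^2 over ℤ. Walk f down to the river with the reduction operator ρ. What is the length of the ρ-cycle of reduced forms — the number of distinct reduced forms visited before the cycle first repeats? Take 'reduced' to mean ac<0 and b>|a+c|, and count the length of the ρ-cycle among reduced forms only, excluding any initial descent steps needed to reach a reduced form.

D = 96, ⌊√D⌋ = 9
descent: ρ → (-4,4,5)  [lands on river]
river: ρ → (5,6,-3)
river: ρ → (-3,6,5)
river: ρ → (5,4,-4)
ρ-cycle length = 4 (tail of 1 descent step not counted)

4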